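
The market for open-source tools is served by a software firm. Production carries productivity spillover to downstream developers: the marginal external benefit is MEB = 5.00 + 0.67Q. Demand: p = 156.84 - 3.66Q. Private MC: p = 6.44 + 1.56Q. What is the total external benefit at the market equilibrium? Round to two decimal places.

Market equilibrium (private): 6.44 + 1.56Q = 156.84 - 3.66Q → Q_m = 28.8123.
Total external benefit = ∫₀^{Q_m} (5.00 + 0.67Q) dQ = 5.00×28.8123 + ½×0.67×28.8123² = 422.1613.

422.16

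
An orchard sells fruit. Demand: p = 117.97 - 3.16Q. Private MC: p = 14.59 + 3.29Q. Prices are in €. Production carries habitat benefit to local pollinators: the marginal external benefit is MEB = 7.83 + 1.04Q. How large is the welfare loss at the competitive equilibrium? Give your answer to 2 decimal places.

DWL = €55.47

Market equilibrium (private): 14.59 + 3.29Q = 117.97 - 3.16Q → Q_m = 16.0279.
Social marginal cost = private MC − MEB = 6.76 + 2.25Q.
Set SMC = demand: 6.76 + 2.25Q = 117.97 - 3.16Q → Q* = 20.5564.
Between Q* and Q_m the wedge demand − SMC runs linearly from 0 to MEB(Q_m), so the loss is a triangle.
DWL = ½ × 4.5285 × 24.4990 = 55.4719.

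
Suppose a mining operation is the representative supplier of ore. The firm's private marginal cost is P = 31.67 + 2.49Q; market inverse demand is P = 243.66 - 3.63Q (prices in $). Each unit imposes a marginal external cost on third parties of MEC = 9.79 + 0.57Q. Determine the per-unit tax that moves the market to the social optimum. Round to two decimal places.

Social marginal cost = private MC + MEC = 41.46 + 3.06Q.
Set SMC = demand: 41.46 + 3.06Q = 243.66 - 3.63Q → Q* = 30.2242.
The Pigouvian tax equals MEC at Q*: 9.79 + 0.57×30.2242 = 27.0178.

tax = $27.02 per unit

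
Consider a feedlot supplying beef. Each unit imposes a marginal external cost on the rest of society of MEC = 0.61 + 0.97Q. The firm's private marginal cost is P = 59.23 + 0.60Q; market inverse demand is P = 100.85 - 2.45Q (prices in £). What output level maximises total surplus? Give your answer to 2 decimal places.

Social marginal cost = private MC + MEC = 59.84 + 1.57Q.
Set SMC = demand: 59.84 + 1.57Q = 100.85 - 2.45Q → Q* = 10.2015.

Q* = 10.20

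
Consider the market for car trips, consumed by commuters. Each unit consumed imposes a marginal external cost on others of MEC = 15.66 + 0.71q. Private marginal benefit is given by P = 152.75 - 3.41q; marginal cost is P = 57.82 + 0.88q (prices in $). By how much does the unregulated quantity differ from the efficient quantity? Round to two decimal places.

Market equilibrium (private): 57.82 + 0.88q = 152.75 - 3.41q → q_m = 22.1282.
Social marginal benefit = demand − MEC = 137.09 - 4.12q.
Set SMB = MC: 137.09 - 4.12q = 57.82 + 0.88q → q* = 15.8540.
Gap = |22.1282 − 15.8540| = 6.2742.

6.27 units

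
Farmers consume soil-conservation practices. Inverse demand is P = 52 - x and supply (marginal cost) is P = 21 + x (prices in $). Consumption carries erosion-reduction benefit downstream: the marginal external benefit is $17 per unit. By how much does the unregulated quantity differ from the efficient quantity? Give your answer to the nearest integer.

Market equilibrium (private): 21 + x = 52 - x → x_m = 15.5000.
Social marginal benefit = demand + MEB = 69 - x.
Set SMB = MC: 69 - x = 21 + x → x* = 24.0000.
Gap = |15.5000 − 24.0000| = 8.5000.

9 units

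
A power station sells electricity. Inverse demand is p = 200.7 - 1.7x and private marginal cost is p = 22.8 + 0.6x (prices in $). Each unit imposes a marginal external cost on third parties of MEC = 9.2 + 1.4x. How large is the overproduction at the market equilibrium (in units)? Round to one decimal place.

Market equilibrium (private): 22.8 + 0.6x = 200.7 - 1.7x → x_m = 77.3478.
Social marginal cost = private MC + MEC = 32.0 + 2.0x.
Set SMC = demand: 32.0 + 2.0x = 200.7 - 1.7x → x* = 45.5946.
Gap = |77.3478 − 45.5946| = 31.7532.

31.8 units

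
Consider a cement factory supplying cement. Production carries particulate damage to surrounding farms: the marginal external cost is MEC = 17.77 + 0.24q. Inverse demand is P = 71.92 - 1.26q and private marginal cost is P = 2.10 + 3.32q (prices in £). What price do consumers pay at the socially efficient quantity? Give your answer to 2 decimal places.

P = £58.31

Social marginal cost = private MC + MEC = 19.87 + 3.56q.
Set SMC = demand: 19.87 + 3.56q = 71.92 - 1.26q → q* = 10.7988.
Consumer price on the demand curve at q*: 71.92 − 1.26×10.7988 = 58.3135.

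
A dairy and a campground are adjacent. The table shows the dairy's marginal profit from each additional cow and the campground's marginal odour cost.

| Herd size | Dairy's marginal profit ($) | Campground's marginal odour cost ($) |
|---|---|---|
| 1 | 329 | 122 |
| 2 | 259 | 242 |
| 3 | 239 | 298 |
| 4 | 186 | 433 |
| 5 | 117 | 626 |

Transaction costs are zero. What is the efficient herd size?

2

Bargaining reaches the level where marginal profit last exceeds marginal odour cost.
That holds through level 2 (259 ≥ 242) but not at 3 (239 < 298).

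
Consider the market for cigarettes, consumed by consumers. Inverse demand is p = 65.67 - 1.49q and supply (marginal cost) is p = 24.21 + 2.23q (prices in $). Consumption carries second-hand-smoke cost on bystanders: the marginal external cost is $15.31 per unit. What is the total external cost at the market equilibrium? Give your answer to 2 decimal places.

$170.63

Market equilibrium (private): 24.21 + 2.23q = 65.67 - 1.49q → q_m = 11.1452.
Total external cost = MEC × q_m = 15.31 × 11.1452 = 170.6330.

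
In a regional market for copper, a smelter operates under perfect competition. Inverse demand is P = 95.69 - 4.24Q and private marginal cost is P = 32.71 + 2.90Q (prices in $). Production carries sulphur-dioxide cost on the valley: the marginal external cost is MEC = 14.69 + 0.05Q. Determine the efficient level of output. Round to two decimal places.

Q* = 6.72

Social marginal cost = private MC + MEC = 47.40 + 2.95Q.
Set SMC = demand: 47.40 + 2.95Q = 95.69 - 4.24Q → Q* = 6.7163.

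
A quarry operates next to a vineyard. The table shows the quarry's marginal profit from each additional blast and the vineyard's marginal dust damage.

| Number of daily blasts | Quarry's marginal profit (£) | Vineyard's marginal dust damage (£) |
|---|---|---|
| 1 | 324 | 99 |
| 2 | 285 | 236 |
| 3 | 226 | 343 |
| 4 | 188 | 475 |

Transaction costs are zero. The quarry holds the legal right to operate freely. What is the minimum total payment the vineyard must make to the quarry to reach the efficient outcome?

£414

Left alone the quarry would choose level 4 (marginal profit stays positive).
Efficient level: k* = 2 (marginal profit ≥ marginal dust damage through 2).
The vineyard must at least cover the quarry's forgone profit from cutting 4→2: 226 + 188 = 414.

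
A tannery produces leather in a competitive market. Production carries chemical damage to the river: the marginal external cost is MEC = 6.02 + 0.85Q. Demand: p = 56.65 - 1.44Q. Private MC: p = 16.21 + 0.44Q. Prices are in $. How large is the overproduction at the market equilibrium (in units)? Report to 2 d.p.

Market equilibrium (private): 16.21 + 0.44Q = 56.65 - 1.44Q → Q_m = 21.5106.
Social marginal cost = private MC + MEC = 22.23 + 1.29Q.
Set SMC = demand: 22.23 + 1.29Q = 56.65 - 1.44Q → Q* = 12.6081.
Gap = |21.5106 − 12.6081| = 8.9025.

8.90 units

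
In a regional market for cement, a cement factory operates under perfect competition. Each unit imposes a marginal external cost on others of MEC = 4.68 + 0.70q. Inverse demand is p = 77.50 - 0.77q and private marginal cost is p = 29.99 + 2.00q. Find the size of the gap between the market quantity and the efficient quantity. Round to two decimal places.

Market equilibrium (private): 29.99 + 2.00q = 77.50 - 0.77q → q_m = 17.1516.
Social marginal cost = private MC + MEC = 34.67 + 2.70q.
Set SMC = demand: 34.67 + 2.70q = 77.50 - 0.77q → q* = 12.3429.
Gap = |17.1516 − 12.3429| = 4.8087.

4.81 units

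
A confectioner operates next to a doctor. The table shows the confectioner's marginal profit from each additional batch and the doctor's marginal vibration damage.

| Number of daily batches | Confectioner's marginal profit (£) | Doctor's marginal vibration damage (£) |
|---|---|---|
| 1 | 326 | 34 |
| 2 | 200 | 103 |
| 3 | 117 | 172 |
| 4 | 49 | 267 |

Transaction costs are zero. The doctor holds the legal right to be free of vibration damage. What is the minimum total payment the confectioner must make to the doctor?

£137

Efficient level: marginal profit ≥ marginal vibration damage through level 2, so k* = 2.
With the doctor holding the right, the confectioner must at least compensate total damage at k*: 34 + 103 = 137.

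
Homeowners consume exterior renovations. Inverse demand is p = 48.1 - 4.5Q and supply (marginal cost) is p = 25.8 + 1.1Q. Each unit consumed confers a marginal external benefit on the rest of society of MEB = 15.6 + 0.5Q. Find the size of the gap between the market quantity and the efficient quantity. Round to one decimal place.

Market equilibrium (private): 25.8 + 1.1Q = 48.1 - 4.5Q → Q_m = 3.9821.
Social marginal benefit = demand + MEB = 63.7 - 4.0Q.
Set SMB = MC: 63.7 - 4.0Q = 25.8 + 1.1Q → Q* = 7.4314.
Gap = |3.9821 − 7.4314| = 3.4493.

3.4 units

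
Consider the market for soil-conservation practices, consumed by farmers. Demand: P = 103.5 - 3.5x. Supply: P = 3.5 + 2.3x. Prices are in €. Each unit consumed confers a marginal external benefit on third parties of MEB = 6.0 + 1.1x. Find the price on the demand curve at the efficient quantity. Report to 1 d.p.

Social marginal benefit = demand + MEB = 109.5 - 2.4x.
Set SMB = MC: 109.5 - 2.4x = 3.5 + 2.3x → x* = 22.5532.
Consumer price on the demand curve at x*: 103.5 − 3.5×22.5532 = 24.5638.

P = €24.6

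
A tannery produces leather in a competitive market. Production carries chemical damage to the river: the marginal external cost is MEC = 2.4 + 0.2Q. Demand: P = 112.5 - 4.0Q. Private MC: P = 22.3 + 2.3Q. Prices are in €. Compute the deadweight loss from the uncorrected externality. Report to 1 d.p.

DWL = €2.1

Market equilibrium (private): 22.3 + 2.3Q = 112.5 - 4.0Q → Q_m = 14.3175.
Social marginal cost = private MC + MEC = 24.7 + 2.5Q.
Set SMC = demand: 24.7 + 2.5Q = 112.5 - 4.0Q → Q* = 13.5077.
Height of the DWL triangle at Q_m is SMC(Q_m) − demand(Q_m) = MEC(Q_m) = 5.2635.
DWL = ½ × 0.8098 × 5.2635 = 2.1312.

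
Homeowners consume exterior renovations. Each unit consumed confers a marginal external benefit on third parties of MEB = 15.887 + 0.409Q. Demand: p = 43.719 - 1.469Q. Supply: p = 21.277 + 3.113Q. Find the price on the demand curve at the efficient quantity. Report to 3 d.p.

P = 30.226

Social marginal benefit = demand + MEB = 59.606 - 1.060Q.
Set SMB = MC: 59.606 - 1.060Q = 21.277 + 3.113Q → Q* = 9.1850.
Consumer price on the demand curve at Q*: 43.719 − 1.469×9.1850 = 30.2262.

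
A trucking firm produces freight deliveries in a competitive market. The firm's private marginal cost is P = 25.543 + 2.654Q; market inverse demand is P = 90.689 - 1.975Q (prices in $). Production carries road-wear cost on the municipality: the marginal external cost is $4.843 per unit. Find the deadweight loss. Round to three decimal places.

DWL = $2.533

Market equilibrium (private): 25.543 + 2.654Q = 90.689 - 1.975Q → Q_m = 14.0734.
Social marginal cost = private MC + MEC = 30.386 + 2.654Q.
Set SMC = demand: 30.386 + 2.654Q = 90.689 - 1.975Q → Q* = 13.0272.
Between Q* and Q_m the wedge SMC − demand runs linearly from 0 to MEC(Q_m), so the loss is a triangle.
DWL = ½ × 1.0462 × 4.8430 = 2.5334.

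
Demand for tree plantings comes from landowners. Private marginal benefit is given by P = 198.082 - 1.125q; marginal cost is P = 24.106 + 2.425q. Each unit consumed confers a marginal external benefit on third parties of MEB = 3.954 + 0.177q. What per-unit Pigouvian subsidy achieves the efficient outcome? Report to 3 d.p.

subsidy = 13.291 per unit

Social marginal benefit = demand + MEB = 202.036 - 0.948q.
Set SMB = MC: 202.036 - 0.948q = 24.106 + 2.425q → q* = 52.7513.
The Pigouvian subsidy equals MEB at q*: 3.954 + 0.177×52.7513 = 13.2910.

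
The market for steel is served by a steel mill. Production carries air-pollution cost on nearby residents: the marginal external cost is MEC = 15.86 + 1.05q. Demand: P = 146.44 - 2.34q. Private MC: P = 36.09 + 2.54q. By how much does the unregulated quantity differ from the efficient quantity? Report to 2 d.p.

Market equilibrium (private): 36.09 + 2.54q = 146.44 - 2.34q → q_m = 22.6127.
Social marginal cost = private MC + MEC = 51.95 + 3.59q.
Set SMC = demand: 51.95 + 3.59q = 146.44 - 2.34q → q* = 15.9342.
Gap = |22.6127 − 15.9342| = 6.6785.

6.68 units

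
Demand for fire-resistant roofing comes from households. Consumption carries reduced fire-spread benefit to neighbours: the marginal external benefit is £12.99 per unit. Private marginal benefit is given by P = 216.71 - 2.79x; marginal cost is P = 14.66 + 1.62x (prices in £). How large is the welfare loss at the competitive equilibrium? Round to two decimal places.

DWL = £19.13

Market equilibrium (private): 14.66 + 1.62x = 216.71 - 2.79x → x_m = 45.8163.
Social marginal benefit = demand + MEB = 229.70 - 2.79x.
Set SMB = MC: 229.70 - 2.79x = 14.66 + 1.62x → x* = 48.7619.
The welfare-loss triangle has base |x_m − x*| and height MEB(x_m) (the vertical gap between SMB and MC is zero at x* and MEB at x_m).
DWL = ½ × 2.9456 × 12.9900 = 19.1317.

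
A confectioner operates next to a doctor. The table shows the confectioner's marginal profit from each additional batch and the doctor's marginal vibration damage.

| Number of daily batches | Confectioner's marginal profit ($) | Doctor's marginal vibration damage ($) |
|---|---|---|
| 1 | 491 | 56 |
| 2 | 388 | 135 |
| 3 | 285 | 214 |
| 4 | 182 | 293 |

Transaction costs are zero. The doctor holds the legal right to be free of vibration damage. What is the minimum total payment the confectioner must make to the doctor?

Efficient level: marginal profit ≥ marginal vibration damage through level 3, so k* = 3.
With the doctor holding the right, the confectioner must at least compensate total damage at k*: 56 + 135 + 214 = 405.

$405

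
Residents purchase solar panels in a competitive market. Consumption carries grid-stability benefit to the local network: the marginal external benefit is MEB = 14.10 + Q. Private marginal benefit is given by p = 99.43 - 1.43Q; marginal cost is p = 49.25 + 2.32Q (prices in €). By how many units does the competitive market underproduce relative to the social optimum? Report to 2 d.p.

Market equilibrium (private): 49.25 + 2.32Q = 99.43 - 1.43Q → Q_m = 13.3813.
Social marginal benefit = demand + MEB = 113.53 - 0.43Q.
Set SMB = MC: 113.53 - 0.43Q = 49.25 + 2.32Q → Q* = 23.3745.
Gap = |13.3813 − 23.3745| = 9.9932.

9.99 units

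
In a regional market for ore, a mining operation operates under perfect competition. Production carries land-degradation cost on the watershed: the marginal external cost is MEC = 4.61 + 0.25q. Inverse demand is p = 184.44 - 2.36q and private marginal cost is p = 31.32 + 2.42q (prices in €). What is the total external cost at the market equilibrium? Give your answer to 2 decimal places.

€275.94

Market equilibrium (private): 31.32 + 2.42q = 184.44 - 2.36q → q_m = 32.0335.
Total external cost = ∫₀^{q_m} (4.61 + 0.25q) dq = 4.61×32.0335 + ½×0.25×32.0335² = 275.9426.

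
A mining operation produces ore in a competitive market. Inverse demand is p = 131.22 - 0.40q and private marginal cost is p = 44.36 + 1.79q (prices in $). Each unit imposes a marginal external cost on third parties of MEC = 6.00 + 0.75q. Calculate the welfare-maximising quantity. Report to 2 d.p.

Social marginal cost = private MC + MEC = 50.36 + 2.54q.
Set SMC = demand: 50.36 + 2.54q = 131.22 - 0.40q → q* = 27.5034.

q* = 27.50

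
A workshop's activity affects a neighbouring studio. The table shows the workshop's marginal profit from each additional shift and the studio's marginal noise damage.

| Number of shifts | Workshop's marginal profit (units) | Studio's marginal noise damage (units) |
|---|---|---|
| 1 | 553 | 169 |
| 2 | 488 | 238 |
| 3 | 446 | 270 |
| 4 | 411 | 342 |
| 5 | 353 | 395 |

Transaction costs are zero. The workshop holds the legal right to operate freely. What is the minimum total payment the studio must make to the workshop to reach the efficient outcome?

Left alone the workshop would choose level 5 (marginal profit stays positive).
Efficient level: k* = 4 (marginal profit ≥ marginal noise damage through 4).
The studio must at least cover the workshop's forgone profit from cutting 5→4: 353 = 353.

353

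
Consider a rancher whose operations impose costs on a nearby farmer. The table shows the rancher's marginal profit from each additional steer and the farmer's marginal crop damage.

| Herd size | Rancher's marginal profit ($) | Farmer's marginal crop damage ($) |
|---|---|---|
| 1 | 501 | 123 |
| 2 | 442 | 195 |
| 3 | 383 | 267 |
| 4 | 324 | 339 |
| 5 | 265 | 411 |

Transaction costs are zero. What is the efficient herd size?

3

Bargaining reaches the level where marginal profit last exceeds marginal crop damage.
That holds through level 3 (383 ≥ 267) but not at 4 (324 < 339).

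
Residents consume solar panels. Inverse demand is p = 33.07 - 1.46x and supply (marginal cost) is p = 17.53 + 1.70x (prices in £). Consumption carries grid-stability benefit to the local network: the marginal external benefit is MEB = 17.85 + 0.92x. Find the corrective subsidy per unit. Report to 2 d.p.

subsidy = £31.56 per unit

Social marginal benefit = demand + MEB = 50.92 - 0.54x.
Set SMB = MC: 50.92 - 0.54x = 17.53 + 1.70x → x* = 14.9063.
The Pigouvian subsidy equals MEB at x*: 17.85 + 0.92×14.9063 = 31.5638.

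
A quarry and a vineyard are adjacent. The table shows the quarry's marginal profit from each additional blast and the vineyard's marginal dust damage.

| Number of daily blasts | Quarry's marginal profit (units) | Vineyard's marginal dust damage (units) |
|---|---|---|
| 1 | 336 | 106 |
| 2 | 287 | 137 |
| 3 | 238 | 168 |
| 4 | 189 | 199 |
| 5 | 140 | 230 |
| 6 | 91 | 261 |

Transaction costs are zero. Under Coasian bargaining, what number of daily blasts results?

Bargaining reaches the level where marginal profit last exceeds marginal dust damage.
That holds through level 3 (238 ≥ 168) but not at 4 (189 < 199).

3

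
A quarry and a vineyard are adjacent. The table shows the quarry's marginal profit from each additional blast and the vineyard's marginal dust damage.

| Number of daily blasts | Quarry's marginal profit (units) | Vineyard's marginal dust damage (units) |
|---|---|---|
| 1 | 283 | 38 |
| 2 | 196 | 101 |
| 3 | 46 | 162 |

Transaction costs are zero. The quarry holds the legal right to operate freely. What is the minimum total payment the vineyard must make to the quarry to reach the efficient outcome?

Left alone the quarry would choose level 3 (marginal profit stays positive).
Efficient level: k* = 2 (marginal profit ≥ marginal dust damage through 2).
The vineyard must at least cover the quarry's forgone profit from cutting 3→2: 46 = 46.

46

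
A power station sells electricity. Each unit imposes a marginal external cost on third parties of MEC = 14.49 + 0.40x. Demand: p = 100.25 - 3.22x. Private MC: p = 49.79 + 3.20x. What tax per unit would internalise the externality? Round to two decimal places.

Social marginal cost = private MC + MEC = 64.28 + 3.60x.
Set SMC = demand: 64.28 + 3.60x = 100.25 - 3.22x → x* = 5.2742.
The Pigouvian tax equals MEC at x*: 14.49 + 0.40×5.2742 = 16.5997.

tax = 16.60 per unit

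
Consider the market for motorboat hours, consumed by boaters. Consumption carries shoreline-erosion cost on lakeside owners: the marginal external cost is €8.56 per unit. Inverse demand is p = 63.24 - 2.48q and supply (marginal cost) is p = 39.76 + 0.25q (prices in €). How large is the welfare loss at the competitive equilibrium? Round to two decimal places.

Market equilibrium (private): 39.76 + 0.25q = 63.24 - 2.48q → q_m = 8.6007.
Social marginal benefit = demand − MEC = 54.68 - 2.48q.
Set SMB = MC: 54.68 - 2.48q = 39.76 + 0.25q → q* = 5.4652.
The welfare-loss triangle has base |q_m − q*| and height MEC(q_m) (the vertical gap between SMB and MC is zero at q* and MEC at q_m).
DWL = ½ × 3.1355 × 8.5600 = 13.4199.

DWL = €13.42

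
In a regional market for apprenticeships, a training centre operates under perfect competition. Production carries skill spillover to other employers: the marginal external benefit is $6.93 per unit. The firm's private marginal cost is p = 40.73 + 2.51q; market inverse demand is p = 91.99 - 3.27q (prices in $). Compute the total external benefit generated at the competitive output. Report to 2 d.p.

Market equilibrium (private): 40.73 + 2.51q = 91.99 - 3.27q → q_m = 8.8685.
Total external benefit = MEB × q_m = 6.93 × 8.8685 = 61.4587.

$61.46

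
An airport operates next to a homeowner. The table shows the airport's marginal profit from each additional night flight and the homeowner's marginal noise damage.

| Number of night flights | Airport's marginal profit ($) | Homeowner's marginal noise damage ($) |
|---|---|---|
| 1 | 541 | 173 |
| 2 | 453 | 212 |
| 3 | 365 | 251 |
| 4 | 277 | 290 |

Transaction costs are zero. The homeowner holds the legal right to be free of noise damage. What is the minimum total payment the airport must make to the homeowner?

Efficient level: marginal profit ≥ marginal noise damage through level 3, so k* = 3.
With the homeowner holding the right, the airport must at least compensate total damage at k*: 173 + 212 + 251 = 636.

$636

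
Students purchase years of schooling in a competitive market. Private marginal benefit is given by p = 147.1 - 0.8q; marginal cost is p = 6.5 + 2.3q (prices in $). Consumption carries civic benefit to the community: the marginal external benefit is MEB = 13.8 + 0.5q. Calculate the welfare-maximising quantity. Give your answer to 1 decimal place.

q* = 59.4

Social marginal benefit = demand + MEB = 160.9 - 0.3q.
Set SMB = MC: 160.9 - 0.3q = 6.5 + 2.3q → q* = 59.3846.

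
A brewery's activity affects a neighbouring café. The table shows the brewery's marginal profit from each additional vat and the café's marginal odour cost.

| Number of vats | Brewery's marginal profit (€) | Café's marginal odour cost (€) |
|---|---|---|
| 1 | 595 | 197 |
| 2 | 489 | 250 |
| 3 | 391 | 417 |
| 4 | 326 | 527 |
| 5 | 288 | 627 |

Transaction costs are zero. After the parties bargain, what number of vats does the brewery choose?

Bargaining reaches the level where marginal profit last exceeds marginal odour cost.
That holds through level 2 (489 ≥ 250) but not at 3 (391 < 417).

2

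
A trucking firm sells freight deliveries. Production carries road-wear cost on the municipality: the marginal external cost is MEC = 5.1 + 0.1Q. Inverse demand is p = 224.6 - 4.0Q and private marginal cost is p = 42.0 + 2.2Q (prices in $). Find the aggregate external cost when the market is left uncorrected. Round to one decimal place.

Market equilibrium (private): 42.0 + 2.2Q = 224.6 - 4.0Q → Q_m = 29.4516.
Total external cost = ∫₀^{Q_m} (5.1 + 0.1Q) dQ = 5.1×29.4516 + ½×0.1×29.4516² = 193.5730.

$193.6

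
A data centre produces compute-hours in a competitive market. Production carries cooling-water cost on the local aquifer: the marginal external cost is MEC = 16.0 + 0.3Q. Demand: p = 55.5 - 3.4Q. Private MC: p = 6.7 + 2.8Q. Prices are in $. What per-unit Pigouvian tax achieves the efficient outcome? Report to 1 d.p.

Social marginal cost = private MC + MEC = 22.7 + 3.1Q.
Set SMC = demand: 22.7 + 3.1Q = 55.5 - 3.4Q → Q* = 5.0462.
The Pigouvian tax equals MEC at Q*: 16.0 + 0.3×5.0462 = 17.5139.

tax = $17.5 per unit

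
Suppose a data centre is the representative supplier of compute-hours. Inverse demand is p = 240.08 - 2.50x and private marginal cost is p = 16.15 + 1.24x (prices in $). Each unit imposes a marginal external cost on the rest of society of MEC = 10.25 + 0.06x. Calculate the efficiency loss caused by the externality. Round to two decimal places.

DWL = $25.21

Market equilibrium (private): 16.15 + 1.24x = 240.08 - 2.50x → x_m = 59.8743.
Social marginal cost = private MC + MEC = 26.40 + 1.30x.
Set SMC = demand: 26.40 + 1.30x = 240.08 - 2.50x → x* = 56.2316.
Between x* and x_m the wedge SMC − demand runs linearly from 0 to MEC(x_m), so the loss is a triangle.
DWL = ½ × 3.6427 × 13.8425 = 25.2120.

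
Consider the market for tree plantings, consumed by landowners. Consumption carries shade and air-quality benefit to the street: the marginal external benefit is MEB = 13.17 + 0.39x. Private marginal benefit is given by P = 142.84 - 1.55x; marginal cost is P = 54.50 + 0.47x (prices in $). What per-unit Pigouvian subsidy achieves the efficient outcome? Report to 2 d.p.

Social marginal benefit = demand + MEB = 156.01 - 1.16x.
Set SMB = MC: 156.01 - 1.16x = 54.50 + 0.47x → x* = 62.2761.
The Pigouvian subsidy equals MEB at x*: 13.17 + 0.39×62.2761 = 37.4577.

subsidy = $37.46 per unit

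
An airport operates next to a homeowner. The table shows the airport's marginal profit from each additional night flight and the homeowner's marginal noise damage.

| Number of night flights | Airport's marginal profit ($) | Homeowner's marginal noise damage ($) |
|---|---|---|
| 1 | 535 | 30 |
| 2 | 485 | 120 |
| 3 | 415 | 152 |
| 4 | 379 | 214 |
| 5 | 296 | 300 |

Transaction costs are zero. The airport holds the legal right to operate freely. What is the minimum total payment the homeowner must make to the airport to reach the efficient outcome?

Left alone the airport would choose level 5 (marginal profit stays positive).
Efficient level: k* = 4 (marginal profit ≥ marginal noise damage through 4).
The homeowner must at least cover the airport's forgone profit from cutting 5→4: 296 = 296.

$296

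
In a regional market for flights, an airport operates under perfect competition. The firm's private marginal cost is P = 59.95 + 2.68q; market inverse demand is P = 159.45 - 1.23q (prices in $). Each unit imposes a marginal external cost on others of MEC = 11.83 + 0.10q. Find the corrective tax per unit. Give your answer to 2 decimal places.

tax = $14.02 per unit

Social marginal cost = private MC + MEC = 71.78 + 2.78q.
Set SMC = demand: 71.78 + 2.78q = 159.45 - 1.23q → q* = 21.8628.
The Pigouvian tax equals MEC at q*: 11.83 + 0.10×21.8628 = 14.0163.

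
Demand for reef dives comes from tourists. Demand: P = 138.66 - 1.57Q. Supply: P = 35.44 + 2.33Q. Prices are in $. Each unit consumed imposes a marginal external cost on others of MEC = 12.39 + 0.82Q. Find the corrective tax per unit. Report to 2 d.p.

tax = $28.17 per unit

Social marginal benefit = demand − MEC = 126.27 - 2.39Q.
Set SMB = MC: 126.27 - 2.39Q = 35.44 + 2.33Q → Q* = 19.2436.
The Pigouvian tax equals MEC at Q*: 12.39 + 0.82×19.2436 = 28.1698.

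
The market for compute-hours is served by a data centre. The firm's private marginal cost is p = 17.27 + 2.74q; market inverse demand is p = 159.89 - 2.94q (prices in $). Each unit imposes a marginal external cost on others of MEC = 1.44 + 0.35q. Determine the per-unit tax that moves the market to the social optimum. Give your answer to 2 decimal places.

Social marginal cost = private MC + MEC = 18.71 + 3.09q.
Set SMC = demand: 18.71 + 3.09q = 159.89 - 2.94q → q* = 23.4129.
The Pigouvian tax equals MEC at q*: 1.44 + 0.35×23.4129 = 9.6345.

tax = $9.63 per unit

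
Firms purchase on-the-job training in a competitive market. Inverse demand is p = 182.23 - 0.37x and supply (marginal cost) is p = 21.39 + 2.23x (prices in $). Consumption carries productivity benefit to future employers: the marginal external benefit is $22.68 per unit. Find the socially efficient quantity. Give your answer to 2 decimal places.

x* = 70.58

Social marginal benefit = demand + MEB = 204.91 - 0.37x.
Set SMB = MC: 204.91 - 0.37x = 21.39 + 2.23x → x* = 70.5846.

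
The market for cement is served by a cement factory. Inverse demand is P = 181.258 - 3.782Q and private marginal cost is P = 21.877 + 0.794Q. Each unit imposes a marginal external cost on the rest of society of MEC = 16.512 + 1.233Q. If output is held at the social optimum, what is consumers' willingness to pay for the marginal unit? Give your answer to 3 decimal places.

P = 88.242

Social marginal cost = private MC + MEC = 38.389 + 2.027Q.
Set SMC = demand: 38.389 + 2.027Q = 181.258 - 3.782Q → Q* = 24.5944.
Consumer price on the demand curve at Q*: 181.258 − 3.782×24.5944 = 88.2420.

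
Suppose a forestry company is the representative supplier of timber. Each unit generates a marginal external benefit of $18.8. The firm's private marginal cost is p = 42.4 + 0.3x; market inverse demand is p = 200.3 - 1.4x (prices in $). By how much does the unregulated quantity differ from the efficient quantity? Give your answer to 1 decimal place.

Market equilibrium (private): 42.4 + 0.3x = 200.3 - 1.4x → x_m = 92.8824.
Social marginal cost = private MC − MEB = 23.6 + 0.3x.
Set SMC = demand: 23.6 + 0.3x = 200.3 - 1.4x → x* = 103.9412.
Gap = |92.8824 − 103.9412| = 11.0588.

11.1 units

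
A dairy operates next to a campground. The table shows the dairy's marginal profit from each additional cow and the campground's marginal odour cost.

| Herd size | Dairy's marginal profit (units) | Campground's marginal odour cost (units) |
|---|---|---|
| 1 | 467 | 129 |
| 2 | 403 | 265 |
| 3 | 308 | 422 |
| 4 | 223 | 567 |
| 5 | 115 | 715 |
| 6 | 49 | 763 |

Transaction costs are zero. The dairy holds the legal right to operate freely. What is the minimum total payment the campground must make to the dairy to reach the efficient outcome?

Left alone the dairy would choose level 6 (marginal profit stays positive).
Efficient level: k* = 2 (marginal profit ≥ marginal odour cost through 2).
The campground must at least cover the dairy's forgone profit from cutting 6→2: 308 + 223 + 115 + 49 = 695.

695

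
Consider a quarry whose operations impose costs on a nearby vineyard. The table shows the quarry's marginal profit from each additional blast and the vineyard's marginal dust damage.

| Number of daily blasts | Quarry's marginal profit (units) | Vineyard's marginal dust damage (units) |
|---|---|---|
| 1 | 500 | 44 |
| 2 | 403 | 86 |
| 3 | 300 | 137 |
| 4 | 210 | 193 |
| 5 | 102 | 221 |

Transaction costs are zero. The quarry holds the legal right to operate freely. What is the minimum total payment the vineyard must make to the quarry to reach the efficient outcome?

Left alone the quarry would choose level 5 (marginal profit stays positive).
Efficient level: k* = 4 (marginal profit ≥ marginal dust damage through 4).
The vineyard must at least cover the quarry's forgone profit from cutting 5→4: 102 = 102.

102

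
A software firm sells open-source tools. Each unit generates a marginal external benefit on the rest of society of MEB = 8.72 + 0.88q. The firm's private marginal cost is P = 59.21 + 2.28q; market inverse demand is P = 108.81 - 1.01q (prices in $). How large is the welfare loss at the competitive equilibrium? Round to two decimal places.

DWL = $100.30

Market equilibrium (private): 59.21 + 2.28q = 108.81 - 1.01q → q_m = 15.0760.
Social marginal cost = private MC − MEB = 50.49 + 1.40q.
Set SMC = demand: 50.49 + 1.40q = 108.81 - 1.01q → q* = 24.1992.
Height of the DWL triangle at q_m is demand(q_m) − SMC(q_m) = MEB(q_m) = 21.9869.
DWL = ½ × 9.1232 × 21.9869 = 100.2954.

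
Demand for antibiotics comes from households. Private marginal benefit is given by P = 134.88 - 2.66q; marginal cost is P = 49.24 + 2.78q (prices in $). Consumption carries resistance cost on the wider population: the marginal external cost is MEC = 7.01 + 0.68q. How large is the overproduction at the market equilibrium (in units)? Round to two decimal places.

2.89 units

Market equilibrium (private): 49.24 + 2.78q = 134.88 - 2.66q → q_m = 15.7426.
Social marginal benefit = demand − MEC = 127.87 - 3.34q.
Set SMB = MC: 127.87 - 3.34q = 49.24 + 2.78q → q* = 12.8480.
Gap = |15.7426 − 12.8480| = 2.8946.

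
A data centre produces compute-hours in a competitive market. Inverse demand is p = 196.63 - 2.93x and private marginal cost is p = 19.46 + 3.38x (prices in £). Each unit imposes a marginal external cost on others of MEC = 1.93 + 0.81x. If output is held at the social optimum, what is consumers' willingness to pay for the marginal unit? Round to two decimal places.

P = £124.52

Social marginal cost = private MC + MEC = 21.39 + 4.19x.
Set SMC = demand: 21.39 + 4.19x = 196.63 - 2.93x → x* = 24.6124.
Consumer price on the demand curve at x*: 196.63 − 2.93×24.6124 = 124.5157.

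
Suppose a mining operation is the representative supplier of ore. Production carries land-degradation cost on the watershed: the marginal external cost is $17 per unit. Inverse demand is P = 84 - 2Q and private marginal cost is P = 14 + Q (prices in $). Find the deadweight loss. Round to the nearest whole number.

DWL = $48

Market equilibrium (private): 14 + Q = 84 - 2Q → Q_m = 23.3333.
Social marginal cost = private MC + MEC = 31 + Q.
Set SMC = demand: 31 + Q = 84 - 2Q → Q* = 17.6667.
Height of the DWL triangle at Q_m is SMC(Q_m) − demand(Q_m) = MEC(Q_m) = 17.0000.
DWL = ½ × 5.6666 × 17.0000 = 48.1661.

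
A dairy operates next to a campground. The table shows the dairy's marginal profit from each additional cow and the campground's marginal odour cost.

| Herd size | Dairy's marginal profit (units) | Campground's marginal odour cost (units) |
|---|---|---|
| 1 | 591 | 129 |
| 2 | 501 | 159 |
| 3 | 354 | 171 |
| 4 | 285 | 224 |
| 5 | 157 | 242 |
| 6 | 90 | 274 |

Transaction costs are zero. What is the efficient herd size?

4

Bargaining reaches the level where marginal profit last exceeds marginal odour cost.
That holds through level 4 (285 ≥ 224) but not at 5 (157 < 242).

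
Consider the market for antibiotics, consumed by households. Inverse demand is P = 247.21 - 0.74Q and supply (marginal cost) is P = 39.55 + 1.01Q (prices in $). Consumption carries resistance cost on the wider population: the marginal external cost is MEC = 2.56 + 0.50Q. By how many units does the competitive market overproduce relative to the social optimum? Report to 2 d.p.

27.51 units

Market equilibrium (private): 39.55 + 1.01Q = 247.21 - 0.74Q → Q_m = 118.6629.
Social marginal benefit = demand − MEC = 244.65 - 1.24Q.
Set SMB = MC: 244.65 - 1.24Q = 39.55 + 1.01Q → Q* = 91.1556.
Gap = |118.6629 − 91.1556| = 27.5073.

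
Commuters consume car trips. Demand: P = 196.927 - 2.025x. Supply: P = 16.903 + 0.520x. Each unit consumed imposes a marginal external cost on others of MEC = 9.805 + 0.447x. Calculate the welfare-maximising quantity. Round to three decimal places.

Social marginal benefit = demand − MEC = 187.122 - 2.472x.
Set SMB = MC: 187.122 - 2.472x = 16.903 + 0.520x → x* = 56.8914.

x* = 56.891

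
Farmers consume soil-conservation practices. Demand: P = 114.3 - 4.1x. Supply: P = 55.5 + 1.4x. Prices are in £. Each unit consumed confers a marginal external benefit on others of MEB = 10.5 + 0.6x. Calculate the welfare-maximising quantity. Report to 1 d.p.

x* = 14.1

Social marginal benefit = demand + MEB = 124.8 - 3.5x.
Set SMB = MC: 124.8 - 3.5x = 55.5 + 1.4x → x* = 14.1429.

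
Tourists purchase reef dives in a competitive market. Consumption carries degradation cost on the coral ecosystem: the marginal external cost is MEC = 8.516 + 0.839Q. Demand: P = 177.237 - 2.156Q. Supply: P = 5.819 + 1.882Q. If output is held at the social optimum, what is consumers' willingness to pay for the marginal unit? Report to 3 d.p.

P = 105.222

Social marginal benefit = demand − MEC = 168.721 - 2.995Q.
Set SMB = MC: 168.721 - 2.995Q = 5.819 + 1.882Q → Q* = 33.4021.
Consumer price on the demand curve at Q*: 177.237 − 2.156×33.4021 = 105.2221.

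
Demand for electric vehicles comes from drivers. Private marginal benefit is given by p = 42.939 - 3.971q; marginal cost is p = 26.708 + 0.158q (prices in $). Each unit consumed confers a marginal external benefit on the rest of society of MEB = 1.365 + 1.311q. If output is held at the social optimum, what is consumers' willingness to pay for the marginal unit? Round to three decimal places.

P = $18.144

Social marginal benefit = demand + MEB = 44.304 - 2.660q.
Set SMB = MC: 44.304 - 2.660q = 26.708 + 0.158q → q* = 6.2441.
Consumer price on the demand curve at q*: 42.939 − 3.971×6.2441 = 18.1437.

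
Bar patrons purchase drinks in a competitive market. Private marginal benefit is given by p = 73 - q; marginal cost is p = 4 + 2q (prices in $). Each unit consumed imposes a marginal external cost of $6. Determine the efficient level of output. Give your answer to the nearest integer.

q* = 21

Social marginal benefit = demand − MEC = 67 - q.
Set SMB = MC: 67 - q = 4 + 2q → q* = 21.0000.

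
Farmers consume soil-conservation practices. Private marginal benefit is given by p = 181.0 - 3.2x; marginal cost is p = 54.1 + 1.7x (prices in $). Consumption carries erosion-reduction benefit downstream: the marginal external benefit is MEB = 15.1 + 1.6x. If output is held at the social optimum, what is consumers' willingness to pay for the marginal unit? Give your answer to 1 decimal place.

Social marginal benefit = demand + MEB = 196.1 - 1.6x.
Set SMB = MC: 196.1 - 1.6x = 54.1 + 1.7x → x* = 43.0303.
Consumer price on the demand curve at x*: 181.0 − 3.2×43.0303 = 43.3030.

P = $43.3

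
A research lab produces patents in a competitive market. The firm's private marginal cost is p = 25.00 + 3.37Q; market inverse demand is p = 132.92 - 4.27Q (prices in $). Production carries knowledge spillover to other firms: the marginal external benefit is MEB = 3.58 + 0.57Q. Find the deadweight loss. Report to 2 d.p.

Market equilibrium (private): 25.00 + 3.37Q = 132.92 - 4.27Q → Q_m = 14.1257.
Social marginal cost = private MC − MEB = 21.42 + 2.80Q.
Set SMC = demand: 21.42 + 2.80Q = 132.92 - 4.27Q → Q* = 15.7709.
Between Q* and Q_m the wedge demand − SMC runs linearly from 0 to MEB(Q_m), so the loss is a triangle.
DWL = ½ × 1.6452 × 11.6316 = 9.5682.

DWL = $9.57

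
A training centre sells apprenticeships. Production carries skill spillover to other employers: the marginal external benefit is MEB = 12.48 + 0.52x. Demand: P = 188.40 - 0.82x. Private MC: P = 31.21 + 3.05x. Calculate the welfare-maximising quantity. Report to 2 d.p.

x* = 50.65

Social marginal cost = private MC − MEB = 18.73 + 2.53x.
Set SMC = demand: 18.73 + 2.53x = 188.40 - 0.82x → x* = 50.6478.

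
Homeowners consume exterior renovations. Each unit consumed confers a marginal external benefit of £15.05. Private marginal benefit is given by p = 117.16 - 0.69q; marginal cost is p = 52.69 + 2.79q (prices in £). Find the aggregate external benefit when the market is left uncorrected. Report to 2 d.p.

Market equilibrium (private): 52.69 + 2.79q = 117.16 - 0.69q → q_m = 18.5259.
Total external benefit = MEB × q_m = 15.05 × 18.5259 = 278.8148.

£278.81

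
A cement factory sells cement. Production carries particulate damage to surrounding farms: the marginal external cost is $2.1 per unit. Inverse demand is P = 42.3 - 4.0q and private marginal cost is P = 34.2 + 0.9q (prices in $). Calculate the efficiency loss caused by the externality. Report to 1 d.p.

Market equilibrium (private): 34.2 + 0.9q = 42.3 - 4.0q → q_m = 1.6531.
Social marginal cost = private MC + MEC = 36.3 + 0.9q.
Set SMC = demand: 36.3 + 0.9q = 42.3 - 4.0q → q* = 1.2245.
The loss is the area between SMC and demand from q* to q_m; with linear curves that's a triangle of height MEC(q_m).
DWL = ½ × 0.4286 × 2.1000 = 0.4500.

DWL = $0.5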